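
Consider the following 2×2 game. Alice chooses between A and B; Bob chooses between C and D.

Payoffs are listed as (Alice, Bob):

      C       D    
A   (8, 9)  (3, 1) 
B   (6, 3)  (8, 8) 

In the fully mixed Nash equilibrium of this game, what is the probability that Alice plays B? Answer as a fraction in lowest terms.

8/13

Let x be the probability that Alice plays A. In a completely mixed equilibrium, Bob must be indifferent between C and D.
Bob's expected payoff from C is 9x + 3(1−x); from D it is x + 8(1−x).
Setting these equal: 6x + 3 = −7x + 8, so x = 5/13.
Therefore Alice plays B with probability 1 − 5/13 = 8/13.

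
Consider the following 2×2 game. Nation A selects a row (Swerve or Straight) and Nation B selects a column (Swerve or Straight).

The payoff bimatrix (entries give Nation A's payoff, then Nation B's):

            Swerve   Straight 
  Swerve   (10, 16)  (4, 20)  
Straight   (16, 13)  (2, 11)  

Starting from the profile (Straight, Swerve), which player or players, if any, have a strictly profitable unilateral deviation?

Neither

Nation A at (Straight, Swerve) earns 16; deviating to Swerve yields 10 — not better.
Nation B earns 13; deviating to Straight yields 11 — not better.
Neither player can strictly improve; the profile is a Nash equilibrium.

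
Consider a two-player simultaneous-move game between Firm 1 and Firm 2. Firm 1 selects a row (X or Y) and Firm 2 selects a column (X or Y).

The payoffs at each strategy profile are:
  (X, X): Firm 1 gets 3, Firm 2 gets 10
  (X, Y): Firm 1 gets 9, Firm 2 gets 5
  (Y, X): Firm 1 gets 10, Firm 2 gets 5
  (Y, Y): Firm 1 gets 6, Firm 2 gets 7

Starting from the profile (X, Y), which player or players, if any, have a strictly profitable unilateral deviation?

Firm 2

Firm 1 at (X, Y) earns 9; deviating to Y yields 6 — not better.
Firm 2 earns 5; deviating to X yields 10 — a strict improvement.
Only Firm 2 has a strictly profitable deviation.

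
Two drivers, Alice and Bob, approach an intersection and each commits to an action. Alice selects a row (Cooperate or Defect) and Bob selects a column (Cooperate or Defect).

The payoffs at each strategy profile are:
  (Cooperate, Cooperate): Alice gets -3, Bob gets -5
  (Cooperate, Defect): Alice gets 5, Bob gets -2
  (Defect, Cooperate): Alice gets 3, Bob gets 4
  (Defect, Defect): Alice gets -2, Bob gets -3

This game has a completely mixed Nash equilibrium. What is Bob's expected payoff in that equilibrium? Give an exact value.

First find p, the probability Alice plays Cooperate, from Bob's indifference between Cooperate and Defect: −5p + 4(1−p) = −2p − 3(1−p), giving p = 7/10.
Since Bob is indifferent in equilibrium, Bob's expected payoff equals the payoff from either column against (7/10, 3/10). Using Cooperate: −5(7/10) + 4(3/10) = -23/10.

-23/10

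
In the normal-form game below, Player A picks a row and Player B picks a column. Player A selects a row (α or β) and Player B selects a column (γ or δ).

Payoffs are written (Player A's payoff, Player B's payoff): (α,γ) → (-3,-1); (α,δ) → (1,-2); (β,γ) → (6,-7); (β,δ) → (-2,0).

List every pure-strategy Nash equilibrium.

none

(α, γ): Player A prefers β (6 > -3) — not an equilibrium.
(α, δ): Player B prefers γ (-1 > -2) — not an equilibrium.
(β, γ): Player B prefers δ (0 > -7) — not an equilibrium.
(β, δ): Player A prefers α (1 > -2) — not an equilibrium.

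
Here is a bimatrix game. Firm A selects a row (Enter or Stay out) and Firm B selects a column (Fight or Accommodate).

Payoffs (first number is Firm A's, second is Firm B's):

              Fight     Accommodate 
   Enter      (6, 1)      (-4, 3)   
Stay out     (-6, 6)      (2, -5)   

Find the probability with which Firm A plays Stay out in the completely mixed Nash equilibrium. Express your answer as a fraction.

2/13

Let r be the probability that Firm A plays Enter. In a completely mixed equilibrium, Firm B must be indifferent between Fight and Accommodate.
Firm B's expected payoff from Fight is r + 6(1−r); from Accommodate it is 3r − 5(1−r).
Setting these equal: −5r + 6 = 8r − 5, so r = 11/13.
Therefore Firm A plays Stay out with probability 1 − 11/13 = 2/13.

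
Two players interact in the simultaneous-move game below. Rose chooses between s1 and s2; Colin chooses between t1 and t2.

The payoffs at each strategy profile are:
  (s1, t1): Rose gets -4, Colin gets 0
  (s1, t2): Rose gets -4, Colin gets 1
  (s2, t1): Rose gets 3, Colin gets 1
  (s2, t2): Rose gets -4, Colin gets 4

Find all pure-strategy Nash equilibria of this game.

(s1, t2) and (s2, t2)

(s1, t1): Rose prefers s2 (3 > -4); Colin prefers t2 (1 > 0) — not an equilibrium.
(s1, t2): Rose gets -4 ≥ -4 from s2, and Colin gets 1 ≥ 0 from t1 — Nash equilibrium.
(s2, t1): Colin prefers t2 (4 > 1) — not an equilibrium.
(s2, t2): Rose gets -4 ≥ -4 from s1, and Colin gets 4 ≥ 1 from t1 — Nash equilibrium.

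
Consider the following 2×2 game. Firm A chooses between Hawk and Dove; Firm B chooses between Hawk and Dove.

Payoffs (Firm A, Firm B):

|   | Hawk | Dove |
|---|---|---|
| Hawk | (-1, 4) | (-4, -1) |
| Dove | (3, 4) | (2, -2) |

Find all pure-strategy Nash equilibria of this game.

(Hawk, Hawk): Firm A prefers Dove (3 > -1) — not an equilibrium.
(Hawk, Dove): Firm A prefers Dove (2 > -4); Firm B prefers Hawk (4 > -1) — not an equilibrium.
(Dove, Hawk): Firm A gets 3 ≥ -1 from Hawk, and Firm B gets 4 ≥ -2 from Dove — Nash equilibrium.
(Dove, Dove): Firm B prefers Hawk (4 > -2) — not an equilibrium.

(Dove, Hawk)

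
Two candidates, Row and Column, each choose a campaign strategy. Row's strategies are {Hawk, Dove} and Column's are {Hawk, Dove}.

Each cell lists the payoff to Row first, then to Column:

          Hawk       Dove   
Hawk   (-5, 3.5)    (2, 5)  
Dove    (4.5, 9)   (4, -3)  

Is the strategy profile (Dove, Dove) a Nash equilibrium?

At (Dove, Dove), Row earns 4; switching to Hawk would give 2, so Row has no profitable deviation.
Column earns -3; switching to Hawk would give 9, so Column would deviate.
Since at least one player can profitably deviate, this is not a Nash equilibrium.

No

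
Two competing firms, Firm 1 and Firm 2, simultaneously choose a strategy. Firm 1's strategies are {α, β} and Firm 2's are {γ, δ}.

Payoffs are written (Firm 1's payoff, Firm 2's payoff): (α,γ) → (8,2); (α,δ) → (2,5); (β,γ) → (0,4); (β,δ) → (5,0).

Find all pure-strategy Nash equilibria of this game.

(α, γ): Firm 2 prefers δ (5 > 2) — not an equilibrium.
(α, δ): Firm 1 prefers β (5 > 2) — not an equilibrium.
(β, γ): Firm 1 prefers α (8 > 0) — not an equilibrium.
(β, δ): Firm 2 prefers γ (4 > 0) — not an equilibrium.

none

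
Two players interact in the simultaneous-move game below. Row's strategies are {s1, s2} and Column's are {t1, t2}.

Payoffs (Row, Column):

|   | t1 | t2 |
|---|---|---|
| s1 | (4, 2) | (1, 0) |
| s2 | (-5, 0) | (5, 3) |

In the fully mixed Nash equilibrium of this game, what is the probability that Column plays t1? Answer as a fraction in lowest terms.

4/13

Let q be the probability that Column plays t1. In a completely mixed equilibrium, Row must be indifferent between s1 and s2.
Row's expected payoff from s1 is 4q + (1−q); from s2 it is −5q + 5(1−q).
Setting these equal: 3q + 1 = −10q + 5, so q = 4/13.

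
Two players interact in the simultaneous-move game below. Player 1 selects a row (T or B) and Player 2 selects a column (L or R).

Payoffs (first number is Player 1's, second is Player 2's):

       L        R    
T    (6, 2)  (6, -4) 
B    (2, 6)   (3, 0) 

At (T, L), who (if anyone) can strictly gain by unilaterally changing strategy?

Neither

Player 1 at (T, L) earns 6; deviating to B yields 2 — not better.
Player 2 earns 2; deviating to R yields -4 — not better.
Neither player can strictly improve; the profile is a Nash equilibrium.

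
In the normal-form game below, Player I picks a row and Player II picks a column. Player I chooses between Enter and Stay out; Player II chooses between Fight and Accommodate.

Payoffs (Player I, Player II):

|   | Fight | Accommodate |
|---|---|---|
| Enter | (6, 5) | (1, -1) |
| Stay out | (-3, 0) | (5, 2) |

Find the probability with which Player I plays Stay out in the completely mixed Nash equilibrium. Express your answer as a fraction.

Let r be the probability that Player I plays Enter. In a completely mixed equilibrium, Player II must be indifferent between Fight and Accommodate.
Player II's expected payoff from Fight is 5r; from Accommodate it is −r + 2(1−r).
Setting these equal: 5r = −3r + 2, so r = 1/4.
Therefore Player I plays Stay out with probability 1 − 1/4 = 3/4.

3/4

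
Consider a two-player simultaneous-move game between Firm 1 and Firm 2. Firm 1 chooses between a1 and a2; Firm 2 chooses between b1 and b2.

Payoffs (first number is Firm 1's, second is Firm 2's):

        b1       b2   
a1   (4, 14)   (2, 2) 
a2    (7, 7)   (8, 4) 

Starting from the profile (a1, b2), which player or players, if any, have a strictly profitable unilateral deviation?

Both

Firm 1 at (a1, b2) earns 2; deviating to a2 yields 8 — a strict improvement.
Firm 2 earns 2; deviating to b1 yields 14 — a strict improvement.
Both Firm 1 and Firm 2 have strictly profitable deviations.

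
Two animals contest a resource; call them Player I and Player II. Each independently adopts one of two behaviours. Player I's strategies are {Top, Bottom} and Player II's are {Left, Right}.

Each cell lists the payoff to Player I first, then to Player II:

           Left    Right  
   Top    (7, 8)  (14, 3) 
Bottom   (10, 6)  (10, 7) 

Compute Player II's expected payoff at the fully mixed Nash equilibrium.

19/3

First find p, the probability Player I plays Top, from Player II's indifference between Left and Right: 8p + 6(1−p) = 3p + 7(1−p), giving p = 1/6.
Since Player II is indifferent in equilibrium, Player II's expected payoff equals the payoff from either column against (1/6, 5/6). Using Left: 8(1/6) + 6(5/6) = 19/3.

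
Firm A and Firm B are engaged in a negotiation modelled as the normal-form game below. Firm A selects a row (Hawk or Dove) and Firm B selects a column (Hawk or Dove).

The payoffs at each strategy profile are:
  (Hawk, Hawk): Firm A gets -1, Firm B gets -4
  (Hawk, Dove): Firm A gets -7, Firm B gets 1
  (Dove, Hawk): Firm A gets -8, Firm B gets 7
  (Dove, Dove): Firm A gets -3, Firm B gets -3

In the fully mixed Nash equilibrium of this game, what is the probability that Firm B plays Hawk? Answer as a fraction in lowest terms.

4/11

Let q be the probability that Firm B plays Hawk. In a completely mixed equilibrium, Firm A must be indifferent between Hawk and Dove.
Firm A's expected payoff from Hawk is −q − 7(1−q); from Dove it is −8q − 3(1−q).
Setting these equal: 6q − 7 = −5q − 3, so q = 4/11.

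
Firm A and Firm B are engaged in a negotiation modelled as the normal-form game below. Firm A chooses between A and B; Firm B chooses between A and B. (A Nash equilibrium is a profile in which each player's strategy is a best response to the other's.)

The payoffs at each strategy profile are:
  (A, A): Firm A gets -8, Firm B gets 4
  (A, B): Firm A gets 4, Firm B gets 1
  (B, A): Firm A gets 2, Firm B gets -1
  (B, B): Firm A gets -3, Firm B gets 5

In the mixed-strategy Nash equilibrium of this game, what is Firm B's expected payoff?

First find x, the probability Firm A plays A, from Firm B's indifference between A and B: 4x − (1−x) = x + 5(1−x), giving x = 2/3.
Since Firm B is indifferent in equilibrium, Firm B's expected payoff equals the payoff from either column against (2/3, 1/3). Using A: 4(2/3) − (1/3) = 7/3.

7/3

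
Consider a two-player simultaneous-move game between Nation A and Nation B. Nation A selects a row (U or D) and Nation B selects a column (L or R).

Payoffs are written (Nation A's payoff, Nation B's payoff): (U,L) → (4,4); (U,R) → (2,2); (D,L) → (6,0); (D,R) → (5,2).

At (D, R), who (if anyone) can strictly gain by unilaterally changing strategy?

Neither

Nation A at (D, R) earns 5; deviating to U yields 2 — not better.
Nation B earns 2; deviating to L yields 0 — not better.
Neither player can strictly improve; the profile is a Nash equilibrium.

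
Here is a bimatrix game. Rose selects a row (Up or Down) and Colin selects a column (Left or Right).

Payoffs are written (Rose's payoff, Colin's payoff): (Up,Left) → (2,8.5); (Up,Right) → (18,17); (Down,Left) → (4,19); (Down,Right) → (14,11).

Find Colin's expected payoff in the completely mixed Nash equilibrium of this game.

153/11

First find x, the probability Rose plays Up, from Colin's indifference between Left and Right: 8.5x + 19(1−x) = 17x + 11(1−x), giving x = 16/33.
Since Colin is indifferent in equilibrium, Colin's expected payoff equals the payoff from either column against (16/33, 17/33). Using Left: 8.5(16/33) + 19(17/33) = 153/11.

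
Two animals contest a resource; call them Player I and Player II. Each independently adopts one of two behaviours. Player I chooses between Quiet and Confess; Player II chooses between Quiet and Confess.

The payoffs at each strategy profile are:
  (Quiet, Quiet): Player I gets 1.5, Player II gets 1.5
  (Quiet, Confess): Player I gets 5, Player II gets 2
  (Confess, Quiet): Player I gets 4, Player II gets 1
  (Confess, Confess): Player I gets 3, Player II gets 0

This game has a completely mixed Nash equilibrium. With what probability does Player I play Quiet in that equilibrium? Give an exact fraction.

2/3

Let x be the probability that Player I plays Quiet. In a completely mixed equilibrium, Player II must be indifferent between Quiet and Confess.
Player II's expected payoff from Quiet is 1.5x + (1−x); from Confess it is 2x.
Setting these equal: 0.5x + 1 = 2x, so x = 2/3.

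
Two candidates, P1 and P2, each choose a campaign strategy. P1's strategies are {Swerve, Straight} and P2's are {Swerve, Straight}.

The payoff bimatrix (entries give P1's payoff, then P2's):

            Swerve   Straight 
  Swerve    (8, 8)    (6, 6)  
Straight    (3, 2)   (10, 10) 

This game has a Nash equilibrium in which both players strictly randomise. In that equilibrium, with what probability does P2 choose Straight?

5/9

Let y be the probability that P2 plays Swerve. In a completely mixed equilibrium, P1 must be indifferent between Swerve and Straight.
P1's expected payoff from Swerve is 8y + 6(1−y); from Straight it is 3y + 10(1−y).
Setting these equal: 2y + 6 = −7y + 10, so y = 4/9.
Therefore P2 plays Straight with probability 1 − 4/9 = 5/9.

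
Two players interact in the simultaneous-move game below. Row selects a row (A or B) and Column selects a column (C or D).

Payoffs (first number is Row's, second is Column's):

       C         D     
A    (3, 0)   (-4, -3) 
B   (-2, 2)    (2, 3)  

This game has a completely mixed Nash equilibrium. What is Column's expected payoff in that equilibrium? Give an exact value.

3/2

First find p, the probability Row plays A, from Column's indifference between C and D: 2(1−p) = −3p + 3(1−p), giving p = 1/4.
Since Column is indifferent in equilibrium, Column's expected payoff equals the payoff from either column against (1/4, 3/4). Using C: 2(3/4) = 3/2.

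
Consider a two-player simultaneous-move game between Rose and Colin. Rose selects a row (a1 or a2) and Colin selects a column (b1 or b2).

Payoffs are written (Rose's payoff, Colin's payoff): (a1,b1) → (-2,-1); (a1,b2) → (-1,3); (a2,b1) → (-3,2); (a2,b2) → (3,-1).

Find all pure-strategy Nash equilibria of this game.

none

(a1, b1): Colin prefers b2 (3 > -1) — not an equilibrium.
(a1, b2): Rose prefers a2 (3 > -1) — not an equilibrium.
(a2, b1): Rose prefers a1 (-2 > -3) — not an equilibrium.
(a2, b2): Colin prefers b1 (2 > -1) — not an equilibrium.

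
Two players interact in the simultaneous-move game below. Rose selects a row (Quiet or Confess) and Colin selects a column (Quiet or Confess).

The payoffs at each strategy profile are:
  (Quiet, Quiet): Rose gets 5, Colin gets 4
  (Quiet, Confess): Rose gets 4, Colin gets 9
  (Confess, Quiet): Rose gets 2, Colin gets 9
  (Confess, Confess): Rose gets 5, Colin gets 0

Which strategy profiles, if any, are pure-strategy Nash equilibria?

none

(Quiet, Quiet): Colin prefers Confess (9 > 4) — not an equilibrium.
(Quiet, Confess): Rose prefers Confess (5 > 4) — not an equilibrium.
(Confess, Quiet): Rose prefers Quiet (5 > 2) — not an equilibrium.
(Confess, Confess): Colin prefers Quiet (9 > 0) — not an equilibrium.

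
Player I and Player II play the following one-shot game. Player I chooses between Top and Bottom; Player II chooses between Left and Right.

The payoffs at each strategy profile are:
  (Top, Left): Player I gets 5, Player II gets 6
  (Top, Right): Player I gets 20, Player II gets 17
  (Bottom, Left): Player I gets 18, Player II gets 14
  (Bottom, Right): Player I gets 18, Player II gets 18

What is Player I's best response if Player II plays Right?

Top

Against Right, Player I earns 20 from Top and 18 from Bottom.
So Top is the best response.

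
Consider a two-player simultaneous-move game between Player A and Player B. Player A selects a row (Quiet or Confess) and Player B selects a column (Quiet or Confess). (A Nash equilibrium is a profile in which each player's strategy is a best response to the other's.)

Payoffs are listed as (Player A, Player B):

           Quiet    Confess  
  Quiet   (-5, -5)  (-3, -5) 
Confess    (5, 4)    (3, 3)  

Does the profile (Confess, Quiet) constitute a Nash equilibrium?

At (Confess, Quiet), Player A earns 5; switching to Quiet would give -5, so Player A has no profitable deviation.
Player B earns 4; switching to Confess would give 3, so Player B has no profitable deviation.
Neither player can gain by a unilateral deviation, so this profile is a Nash equilibrium.

Yes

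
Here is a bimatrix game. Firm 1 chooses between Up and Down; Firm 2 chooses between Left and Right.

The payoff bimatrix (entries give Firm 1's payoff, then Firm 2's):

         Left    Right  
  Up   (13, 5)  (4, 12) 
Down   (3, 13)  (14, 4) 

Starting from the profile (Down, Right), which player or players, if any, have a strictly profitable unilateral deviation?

Firm 2

Firm 1 at (Down, Right) earns 14; deviating to Up yields 4 — not better.
Firm 2 earns 4; deviating to Left yields 13 — a strict improvement.
Only Firm 2 has a strictly profitable deviation.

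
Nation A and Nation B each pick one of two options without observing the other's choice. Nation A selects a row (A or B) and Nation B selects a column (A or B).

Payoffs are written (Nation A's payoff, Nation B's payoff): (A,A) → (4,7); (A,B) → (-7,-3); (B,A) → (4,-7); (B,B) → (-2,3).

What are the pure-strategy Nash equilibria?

(A, A) and (B, B)

(A, A): Nation A gets 4 ≥ 4 from B, and Nation B gets 7 ≥ -3 from B — Nash equilibrium.
(A, B): Nation A prefers B (-2 > -7); Nation B prefers A (7 > -3) — not an equilibrium.
(B, A): Nation B prefers B (3 > -7) — not an equilibrium.
(B, B): Nation A gets -2 ≥ -7 from A, and Nation B gets 3 ≥ -7 from A — Nash equilibrium.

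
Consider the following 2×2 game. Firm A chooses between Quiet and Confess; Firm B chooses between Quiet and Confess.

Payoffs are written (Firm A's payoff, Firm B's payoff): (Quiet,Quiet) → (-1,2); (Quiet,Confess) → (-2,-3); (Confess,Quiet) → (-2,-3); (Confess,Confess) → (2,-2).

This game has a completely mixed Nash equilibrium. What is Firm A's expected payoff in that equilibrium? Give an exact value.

-6/5

First find q, the probability Firm B plays Quiet, from Firm A's indifference between Quiet and Confess: −q − 2(1−q) = −2q + 2(1−q), giving q = 4/5.
Since Firm A is indifferent in equilibrium, Firm A's expected payoff equals the payoff from either row against (4/5, 1/5). Using Quiet: −(4/5) − 2(1/5) = -6/5.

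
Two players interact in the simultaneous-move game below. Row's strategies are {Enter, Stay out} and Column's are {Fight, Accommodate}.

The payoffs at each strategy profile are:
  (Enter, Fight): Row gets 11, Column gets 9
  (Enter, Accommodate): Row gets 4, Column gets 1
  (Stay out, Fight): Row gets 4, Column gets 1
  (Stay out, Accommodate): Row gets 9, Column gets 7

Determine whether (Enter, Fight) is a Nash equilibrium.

Yes

At (Enter, Fight), Row earns 11; switching to Stay out would give 4, so Row has no profitable deviation.
Column earns 9; switching to Accommodate would give 1, so Column has no profitable deviation.
Neither player can gain by a unilateral deviation, so this profile is a Nash equilibrium.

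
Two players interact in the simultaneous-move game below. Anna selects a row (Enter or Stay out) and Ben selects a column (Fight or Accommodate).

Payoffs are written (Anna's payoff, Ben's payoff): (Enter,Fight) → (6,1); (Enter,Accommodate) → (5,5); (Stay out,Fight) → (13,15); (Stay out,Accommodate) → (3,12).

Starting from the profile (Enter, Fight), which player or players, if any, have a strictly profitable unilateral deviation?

Anna at (Enter, Fight) earns 6; deviating to Stay out yields 13 — a strict improvement.
Ben earns 1; deviating to Accommodate yields 5 — a strict improvement.
Both Anna and Ben have strictly profitable deviations.

Both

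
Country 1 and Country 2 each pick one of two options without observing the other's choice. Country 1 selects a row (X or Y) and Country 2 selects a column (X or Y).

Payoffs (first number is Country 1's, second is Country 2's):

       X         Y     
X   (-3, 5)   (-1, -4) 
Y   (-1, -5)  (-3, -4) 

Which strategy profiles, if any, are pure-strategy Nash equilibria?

none

(X, X): Country 1 prefers Y (-1 > -3) — not an equilibrium.
(X, Y): Country 2 prefers X (5 > -4) — not an equilibrium.
(Y, X): Country 2 prefers Y (-4 > -5) — not an equilibrium.
(Y, Y): Country 1 prefers X (-1 > -3) — not an equilibrium.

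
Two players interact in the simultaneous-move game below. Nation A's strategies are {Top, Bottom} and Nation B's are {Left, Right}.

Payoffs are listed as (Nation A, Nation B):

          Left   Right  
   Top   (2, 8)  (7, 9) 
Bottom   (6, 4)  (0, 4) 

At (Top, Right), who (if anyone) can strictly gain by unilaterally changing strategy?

Nation A at (Top, Right) earns 7; deviating to Bottom yields 0 — not better.
Nation B earns 9; deviating to Left yields 8 — not better.
Neither player can strictly improve; the profile is a Nash equilibrium.

Neither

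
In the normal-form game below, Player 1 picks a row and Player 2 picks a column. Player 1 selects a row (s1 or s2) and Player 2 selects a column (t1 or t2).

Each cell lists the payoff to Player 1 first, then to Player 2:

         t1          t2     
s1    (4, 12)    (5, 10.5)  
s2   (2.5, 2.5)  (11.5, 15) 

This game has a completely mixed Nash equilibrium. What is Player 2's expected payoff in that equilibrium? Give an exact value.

First find p, the probability Player 1 plays s1, from Player 2's indifference between t1 and t2: 12p + 2.5(1−p) = 10.5p + 15(1−p), giving p = 25/28.
Since Player 2 is indifferent in equilibrium, Player 2's expected payoff equals the payoff from either column against (25/28, 3/28). Using t1: 12(25/28) + 2.5(3/28) = 615/56.

615/56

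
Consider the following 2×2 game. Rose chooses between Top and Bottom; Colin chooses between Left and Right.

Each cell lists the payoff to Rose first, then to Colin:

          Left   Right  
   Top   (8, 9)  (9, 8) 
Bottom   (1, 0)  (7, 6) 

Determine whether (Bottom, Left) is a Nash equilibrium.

No

At (Bottom, Left), Rose earns 1; switching to Top would give 8, so Rose would deviate.
Colin earns 0; switching to Right would give 6, so Colin would deviate.
Since at least one player can profitably deviate, this is not a Nash equilibrium.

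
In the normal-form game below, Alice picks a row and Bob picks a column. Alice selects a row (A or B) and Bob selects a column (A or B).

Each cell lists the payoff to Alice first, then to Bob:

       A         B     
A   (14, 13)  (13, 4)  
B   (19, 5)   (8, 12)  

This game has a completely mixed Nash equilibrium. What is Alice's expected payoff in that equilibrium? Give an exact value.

First find q, the probability Bob plays A, from Alice's indifference between A and B: 14q + 13(1−q) = 19q + 8(1−q), giving q = 1/2.
Since Alice is indifferent in equilibrium, Alice's expected payoff equals the payoff from either row against (1/2, 1/2). Using A: 14(1/2) + 13(1/2) = 27/2.

27/2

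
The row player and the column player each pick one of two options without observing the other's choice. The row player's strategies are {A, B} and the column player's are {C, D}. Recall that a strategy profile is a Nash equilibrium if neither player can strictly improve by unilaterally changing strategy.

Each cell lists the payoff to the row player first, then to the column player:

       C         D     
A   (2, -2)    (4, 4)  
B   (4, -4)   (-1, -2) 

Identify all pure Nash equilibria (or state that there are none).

(A, D)

(A, C): the row player prefers B (4 > 2); the column player prefers D (4 > -2) — not an equilibrium.
(A, D): the row player gets 4 ≥ -1 from B, and the column player gets 4 ≥ -2 from C — Nash equilibrium.
(B, C): the column player prefers D (-2 > -4) — not an equilibrium.
(B, D): the row player prefers A (4 > -1) — not an equilibrium.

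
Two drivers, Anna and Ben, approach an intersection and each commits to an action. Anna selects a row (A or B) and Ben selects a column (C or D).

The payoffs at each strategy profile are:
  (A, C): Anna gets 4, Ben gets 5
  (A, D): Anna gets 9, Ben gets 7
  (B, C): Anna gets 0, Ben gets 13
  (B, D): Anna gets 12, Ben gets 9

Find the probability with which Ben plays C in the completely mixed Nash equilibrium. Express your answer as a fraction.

3/7

Let c be the probability that Ben plays C. In a completely mixed equilibrium, Anna must be indifferent between A and B.
Anna's expected payoff from A is 4c + 9(1−c); from B it is 12(1−c).
Setting these equal: −5c + 9 = −12c + 12, so c = 3/7.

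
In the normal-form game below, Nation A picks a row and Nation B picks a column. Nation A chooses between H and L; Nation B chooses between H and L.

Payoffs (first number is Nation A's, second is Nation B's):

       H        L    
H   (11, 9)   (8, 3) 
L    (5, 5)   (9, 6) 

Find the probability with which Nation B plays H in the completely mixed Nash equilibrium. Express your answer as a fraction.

Let c be the probability that Nation B plays H. In a completely mixed equilibrium, Nation A must be indifferent between H and L.
Nation A's expected payoff from H is 11c + 8(1−c); from L it is 5c + 9(1−c).
Setting these equal: 3c + 8 = −4c + 9, so c = 1/7.

1/7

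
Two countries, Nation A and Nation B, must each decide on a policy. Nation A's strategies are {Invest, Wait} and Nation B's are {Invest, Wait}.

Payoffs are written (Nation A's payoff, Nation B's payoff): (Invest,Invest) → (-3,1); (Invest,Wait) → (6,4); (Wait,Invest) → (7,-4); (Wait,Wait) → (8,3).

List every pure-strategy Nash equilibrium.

(Invest, Invest): Nation A prefers Wait (7 > -3); Nation B prefers Wait (4 > 1) — not an equilibrium.
(Invest, Wait): Nation A prefers Wait (8 > 6) — not an equilibrium.
(Wait, Invest): Nation B prefers Wait (3 > -4) — not an equilibrium.
(Wait, Wait): Nation A gets 8 ≥ 6 from Invest, and Nation B gets 3 ≥ -4 from Invest — Nash equilibrium.

(Wait, Wait)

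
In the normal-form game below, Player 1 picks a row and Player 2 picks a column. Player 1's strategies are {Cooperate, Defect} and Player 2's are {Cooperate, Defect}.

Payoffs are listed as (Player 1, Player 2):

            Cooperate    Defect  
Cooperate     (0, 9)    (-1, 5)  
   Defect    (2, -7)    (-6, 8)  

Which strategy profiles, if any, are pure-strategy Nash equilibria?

(Cooperate, Cooperate): Player 1 prefers Defect (2 > 0) — not an equilibrium.
(Cooperate, Defect): Player 2 prefers Cooperate (9 > 5) — not an equilibrium.
(Defect, Cooperate): Player 2 prefers Defect (8 > -7) — not an equilibrium.
(Defect, Defect): Player 1 prefers Cooperate (-1 > -6) — not an equilibrium.

none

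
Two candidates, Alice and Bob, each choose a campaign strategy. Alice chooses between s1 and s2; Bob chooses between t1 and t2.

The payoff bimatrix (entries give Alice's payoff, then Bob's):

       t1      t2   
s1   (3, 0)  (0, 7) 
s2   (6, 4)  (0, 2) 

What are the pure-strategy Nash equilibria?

(s1, t2) and (s2, t1)

(s1, t1): Alice prefers s2 (6 > 3); Bob prefers t2 (7 > 0) — not an equilibrium.
(s1, t2): Alice gets 0 ≥ 0 from s2, and Bob gets 7 ≥ 0 from t1 — Nash equilibrium.
(s2, t1): Alice gets 6 ≥ 3 from s1, and Bob gets 4 ≥ 2 from t2 — Nash equilibrium.
(s2, t2): Bob prefers t1 (4 > 2) — not an equilibrium.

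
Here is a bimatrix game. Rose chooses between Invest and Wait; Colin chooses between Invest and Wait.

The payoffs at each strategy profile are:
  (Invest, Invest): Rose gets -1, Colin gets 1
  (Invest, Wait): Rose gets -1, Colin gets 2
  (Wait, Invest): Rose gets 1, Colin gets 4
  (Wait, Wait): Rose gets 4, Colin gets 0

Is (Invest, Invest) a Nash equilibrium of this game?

At (Invest, Invest), Rose earns -1; switching to Wait would give 1, so Rose would deviate.
Colin earns 1; switching to Wait would give 2, so Colin would deviate.
Since at least one player can profitably deviate, this is not a Nash equilibrium.

No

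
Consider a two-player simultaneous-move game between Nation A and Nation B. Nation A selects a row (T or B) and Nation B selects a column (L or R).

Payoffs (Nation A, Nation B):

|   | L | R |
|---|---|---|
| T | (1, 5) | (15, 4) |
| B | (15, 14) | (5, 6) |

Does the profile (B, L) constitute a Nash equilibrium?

Yes

At (B, L), Nation A earns 15; switching to T would give 1, so Nation A has no profitable deviation.
Nation B earns 14; switching to R would give 6, so Nation B has no profitable deviation.
Neither player can gain by a unilateral deviation, so this profile is a Nash equilibrium.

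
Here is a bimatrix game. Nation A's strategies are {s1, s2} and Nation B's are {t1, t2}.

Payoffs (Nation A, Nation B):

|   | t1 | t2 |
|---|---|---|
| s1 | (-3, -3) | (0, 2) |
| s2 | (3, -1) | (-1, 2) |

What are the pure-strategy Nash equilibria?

(s1, t1): Nation A prefers s2 (3 > -3); Nation B prefers t2 (2 > -3) — not an equilibrium.
(s1, t2): Nation A gets 0 ≥ -1 from s2, and Nation B gets 2 ≥ -3 from t1 — Nash equilibrium.
(s2, t1): Nation B prefers t2 (2 > -1) — not an equilibrium.
(s2, t2): Nation A prefers s1 (0 > -1) — not an equilibrium.

(s1, t2)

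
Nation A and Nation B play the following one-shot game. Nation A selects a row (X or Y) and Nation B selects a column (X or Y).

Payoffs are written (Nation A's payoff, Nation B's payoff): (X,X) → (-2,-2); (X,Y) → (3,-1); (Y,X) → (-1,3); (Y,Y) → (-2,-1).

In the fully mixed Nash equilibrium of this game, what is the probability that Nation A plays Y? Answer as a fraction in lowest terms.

Let p be the probability that Nation A plays X. In a completely mixed equilibrium, Nation B must be indifferent between X and Y.
Nation B's expected payoff from X is −2p + 3(1−p); from Y it is −p − (1−p).
Setting these equal: −5p + 3 = -1, so p = 4/5.
Therefore Nation A plays Y with probability 1 − 4/5 = 1/5.

1/5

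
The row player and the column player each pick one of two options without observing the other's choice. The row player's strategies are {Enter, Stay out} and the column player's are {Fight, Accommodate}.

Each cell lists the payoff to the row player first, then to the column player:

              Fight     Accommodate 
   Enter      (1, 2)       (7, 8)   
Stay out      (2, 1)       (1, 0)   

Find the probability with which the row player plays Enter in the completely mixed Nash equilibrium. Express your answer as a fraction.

1/7

Let r be the probability that the row player plays Enter. In a completely mixed equilibrium, the column player must be indifferent between Fight and Accommodate.
The column player's expected payoff from Fight is 2r + (1−r); from Accommodate it is 8r.
Setting these equal: r + 1 = 8r, so r = 1/7.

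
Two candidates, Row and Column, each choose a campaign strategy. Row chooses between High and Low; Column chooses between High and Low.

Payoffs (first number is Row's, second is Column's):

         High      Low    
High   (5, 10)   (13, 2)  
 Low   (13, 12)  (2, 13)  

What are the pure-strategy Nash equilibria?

(High, High): Row prefers Low (13 > 5) — not an equilibrium.
(High, Low): Column prefers High (10 > 2) — not an equilibrium.
(Low, High): Column prefers Low (13 > 12) — not an equilibrium.
(Low, Low): Row prefers High (13 > 2) — not an equilibrium.

none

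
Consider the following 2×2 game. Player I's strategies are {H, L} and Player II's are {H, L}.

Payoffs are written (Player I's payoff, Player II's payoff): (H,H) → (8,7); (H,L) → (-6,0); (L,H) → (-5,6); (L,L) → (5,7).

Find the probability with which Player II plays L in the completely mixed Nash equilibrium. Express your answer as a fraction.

13/24

Let c be the probability that Player II plays H. In a completely mixed equilibrium, Player I must be indifferent between H and L.
Player I's expected payoff from H is 8c − 6(1−c); from L it is −5c + 5(1−c).
Setting these equal: 14c − 6 = −10c + 5, so c = 11/24.
Therefore Player II plays L with probability 1 − 11/24 = 13/24.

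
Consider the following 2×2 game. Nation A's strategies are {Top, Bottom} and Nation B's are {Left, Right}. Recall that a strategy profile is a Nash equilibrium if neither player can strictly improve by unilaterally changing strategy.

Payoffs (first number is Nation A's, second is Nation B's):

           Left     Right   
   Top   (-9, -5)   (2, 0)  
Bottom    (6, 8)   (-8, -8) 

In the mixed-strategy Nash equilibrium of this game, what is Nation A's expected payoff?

First find q, the probability Nation B plays Left, from Nation A's indifference between Top and Bottom: −9q + 2(1−q) = 6q − 8(1−q), giving q = 2/5.
Since Nation A is indifferent in equilibrium, Nation A's expected payoff equals the payoff from either row against (2/5, 3/5). Using Top: −9(2/5) + 2(3/5) = -12/5.

-12/5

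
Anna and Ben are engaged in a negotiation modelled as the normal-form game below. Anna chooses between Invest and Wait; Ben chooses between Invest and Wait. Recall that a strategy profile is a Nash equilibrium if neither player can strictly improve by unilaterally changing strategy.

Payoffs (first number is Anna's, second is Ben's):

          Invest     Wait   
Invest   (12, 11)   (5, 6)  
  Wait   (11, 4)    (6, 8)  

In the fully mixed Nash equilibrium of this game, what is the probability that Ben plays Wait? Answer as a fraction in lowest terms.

Let c be the probability that Ben plays Invest. In a completely mixed equilibrium, Anna must be indifferent between Invest and Wait.
Anna's expected payoff from Invest is 12c + 5(1−c); from Wait it is 11c + 6(1−c).
Setting these equal: 7c + 5 = 5c + 6, so c = 1/2.
Therefore Ben plays Wait with probability 1 − 1/2 = 1/2.

1/2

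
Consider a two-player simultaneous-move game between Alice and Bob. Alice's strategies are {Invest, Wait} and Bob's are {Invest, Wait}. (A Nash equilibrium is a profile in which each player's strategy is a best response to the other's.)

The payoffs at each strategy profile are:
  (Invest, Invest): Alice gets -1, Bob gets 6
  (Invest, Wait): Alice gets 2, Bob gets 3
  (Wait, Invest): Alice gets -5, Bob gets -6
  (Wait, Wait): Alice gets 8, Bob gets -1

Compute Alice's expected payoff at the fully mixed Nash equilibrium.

First find y, the probability Bob plays Invest, from Alice's indifference between Invest and Wait: −y + 2(1−y) = −5y + 8(1−y), giving y = 3/5.
Since Alice is indifferent in equilibrium, Alice's expected payoff equals the payoff from either row against (3/5, 2/5). Using Invest: −(3/5) + 2(2/5) = 1/5.

1/5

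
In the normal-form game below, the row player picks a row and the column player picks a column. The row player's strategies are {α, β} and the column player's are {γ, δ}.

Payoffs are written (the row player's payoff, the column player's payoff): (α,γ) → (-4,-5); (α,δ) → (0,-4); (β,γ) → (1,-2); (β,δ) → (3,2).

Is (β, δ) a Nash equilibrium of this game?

Yes

At (β, δ), the row player earns 3; switching to α would give 0, so the row player has no profitable deviation.
The column player earns 2; switching to γ would give -2, so the column player has no profitable deviation.
Neither player can gain by a unilateral deviation, so this profile is a Nash equilibrium.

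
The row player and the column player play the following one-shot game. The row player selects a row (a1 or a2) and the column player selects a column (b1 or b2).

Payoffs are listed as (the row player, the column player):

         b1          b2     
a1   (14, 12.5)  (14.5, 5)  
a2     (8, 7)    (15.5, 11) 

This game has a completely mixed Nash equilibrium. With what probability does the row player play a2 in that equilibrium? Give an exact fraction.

Let p be the probability that the row player plays a1. In a completely mixed equilibrium, the column player must be indifferent between b1 and b2.
The column player's expected payoff from b1 is 12.5p + 7(1−p); from b2 it is 5p + 11(1−p).
Setting these equal: 5.5p + 7 = −6p + 11, so p = 8/23.
Therefore the row player plays a2 with probability 1 − 8/23 = 15/23.

15/23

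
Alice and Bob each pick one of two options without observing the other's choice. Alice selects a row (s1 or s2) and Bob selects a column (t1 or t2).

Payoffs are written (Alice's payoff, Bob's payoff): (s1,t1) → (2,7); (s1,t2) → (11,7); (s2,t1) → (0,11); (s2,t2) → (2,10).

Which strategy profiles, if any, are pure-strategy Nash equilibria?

(s1, t1): Alice gets 2 ≥ 0 from s2, and Bob gets 7 ≥ 7 from t2 — Nash equilibrium.
(s1, t2): Alice gets 11 ≥ 2 from s2, and Bob gets 7 ≥ 7 from t1 — Nash equilibrium.
(s2, t1): Alice prefers s1 (2 > 0) — not an equilibrium.
(s2, t2): Alice prefers s1 (11 > 2); Bob prefers t1 (11 > 10) — not an equilibrium.

(s1, t1) and (s1, t2)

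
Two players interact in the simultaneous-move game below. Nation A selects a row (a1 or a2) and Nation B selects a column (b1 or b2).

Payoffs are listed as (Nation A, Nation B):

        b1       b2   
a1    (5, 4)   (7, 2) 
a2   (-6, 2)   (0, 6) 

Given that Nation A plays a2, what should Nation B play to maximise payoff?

Against a2, Nation B earns 2 from b1 and 6 from b2.
So b2 is the best response.

b2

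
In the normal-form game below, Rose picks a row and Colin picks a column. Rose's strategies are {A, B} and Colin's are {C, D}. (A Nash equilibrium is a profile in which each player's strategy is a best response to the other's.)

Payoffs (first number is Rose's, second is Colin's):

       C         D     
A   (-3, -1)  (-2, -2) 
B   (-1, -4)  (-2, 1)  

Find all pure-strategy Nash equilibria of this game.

(B, D)

(A, C): Rose prefers B (-1 > -3) — not an equilibrium.
(A, D): Colin prefers C (-1 > -2) — not an equilibrium.
(B, C): Colin prefers D (1 > -4) — not an equilibrium.
(B, D): Rose gets -2 ≥ -2 from A, and Colin gets 1 ≥ -4 from C — Nash equilibrium.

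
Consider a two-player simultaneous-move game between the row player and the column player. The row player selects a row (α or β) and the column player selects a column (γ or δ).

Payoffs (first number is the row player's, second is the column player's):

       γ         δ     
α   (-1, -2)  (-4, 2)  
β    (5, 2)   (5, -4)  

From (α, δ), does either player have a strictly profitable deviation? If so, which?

The row player at (α, δ) earns -4; deviating to β yields 5 — a strict improvement.
The column player earns 2; deviating to γ yields -2 — not better.
Only the row player has a strictly profitable deviation.

The row player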